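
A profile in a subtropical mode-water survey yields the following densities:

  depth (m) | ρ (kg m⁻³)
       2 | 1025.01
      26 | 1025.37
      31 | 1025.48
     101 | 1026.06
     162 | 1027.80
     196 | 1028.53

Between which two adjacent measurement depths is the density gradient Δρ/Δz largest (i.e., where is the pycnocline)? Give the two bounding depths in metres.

Compute the density gradient over each adjacent pair:
  2–26 m: Δρ/Δz = 0.36/24 = 0.015 kg m⁻⁴
  26–31 m: Δρ/Δz = 0.11/5 = 0.022 kg m⁻⁴
  31–101 m: Δρ/Δz = 0.58/70 = 8.3 × 10⁻³ kg m⁻⁴
  101–162 m: Δρ/Δz = 1.74/61 = 0.029 kg m⁻⁴
  162–196 m: Δρ/Δz = 0.73/34 = 0.021 kg m⁻⁴
The largest gradient is in the 101–162 m interval — the pycnocline.

101–162 m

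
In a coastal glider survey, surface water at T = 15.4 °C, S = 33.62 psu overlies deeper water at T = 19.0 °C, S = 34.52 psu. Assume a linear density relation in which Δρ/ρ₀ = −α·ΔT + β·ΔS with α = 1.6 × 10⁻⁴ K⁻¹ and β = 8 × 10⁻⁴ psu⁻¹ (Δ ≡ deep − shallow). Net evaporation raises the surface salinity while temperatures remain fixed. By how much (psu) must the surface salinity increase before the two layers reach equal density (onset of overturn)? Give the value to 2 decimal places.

Neutral buoyancy requires −α(T_deep − T_surf) + β(S_deep − S_surf′) = 0.
S_surf′ = S_deep − (α/β)·ΔT = 34.52 − (1.6 × 10⁻⁴/8 × 10⁻⁴)·(+3.6) = 33.8000 psu.
Increase required: 33.8000 − 33.62 = 0.1800 psu.

0.18 psu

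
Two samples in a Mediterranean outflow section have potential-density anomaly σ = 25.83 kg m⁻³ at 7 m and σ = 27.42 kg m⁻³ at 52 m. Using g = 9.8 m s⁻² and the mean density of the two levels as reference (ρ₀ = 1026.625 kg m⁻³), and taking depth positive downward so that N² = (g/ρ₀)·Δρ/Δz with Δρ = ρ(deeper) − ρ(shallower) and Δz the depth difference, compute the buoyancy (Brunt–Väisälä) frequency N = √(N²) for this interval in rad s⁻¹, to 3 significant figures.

Δρ = 1027.42 − 1025.83 = 1.59 kg m⁻³ over Δz = 52 − 7 = 45 m.
N² = (9.8/1026.625) × (1.59/45) = 3.3729 × 10⁻⁴ s⁻².
N = √(3.3729 × 10⁻⁴) = 0.018365 rad s⁻¹ ≈ 0.0184 rad s⁻¹.

0.0184 rad s⁻¹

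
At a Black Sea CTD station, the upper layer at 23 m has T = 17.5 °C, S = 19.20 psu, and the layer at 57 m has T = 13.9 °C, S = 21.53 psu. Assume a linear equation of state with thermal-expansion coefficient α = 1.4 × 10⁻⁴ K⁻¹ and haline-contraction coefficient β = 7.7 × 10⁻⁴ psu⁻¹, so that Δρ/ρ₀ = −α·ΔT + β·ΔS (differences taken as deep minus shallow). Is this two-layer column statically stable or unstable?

ΔT = 13.9 − 17.5 = -3.6 K and ΔS = 21.53 − 19.20 = +2.33 psu (deep − shallow).
−αΔT = 5.04 × 10⁻⁴; βΔS = 1.7941 × 10⁻³; sum Δρ/ρ₀ = 2.2981 × 10⁻³.
Δρ/ρ₀ > 0, so Δρ > 0: deeper water is denser → statically stable.

stable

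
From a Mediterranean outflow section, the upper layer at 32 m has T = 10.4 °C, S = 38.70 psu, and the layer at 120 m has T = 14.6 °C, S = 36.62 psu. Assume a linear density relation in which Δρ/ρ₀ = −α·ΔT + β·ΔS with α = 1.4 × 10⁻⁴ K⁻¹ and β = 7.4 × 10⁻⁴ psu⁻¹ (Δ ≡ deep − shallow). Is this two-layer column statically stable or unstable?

unstable

ΔT = 14.6 − 10.4 = +4.2 K and ΔS = 36.62 − 38.70 = -2.08 psu (deep − shallow).
−αΔT = -5.88 × 10⁻⁴; βΔS = -1.5392 × 10⁻³; sum Δρ/ρ₀ = -2.1272 × 10⁻³.
Δρ/ρ₀ < 0, so Δρ < 0: deeper water is lighter → statically unstable; the column would overturn.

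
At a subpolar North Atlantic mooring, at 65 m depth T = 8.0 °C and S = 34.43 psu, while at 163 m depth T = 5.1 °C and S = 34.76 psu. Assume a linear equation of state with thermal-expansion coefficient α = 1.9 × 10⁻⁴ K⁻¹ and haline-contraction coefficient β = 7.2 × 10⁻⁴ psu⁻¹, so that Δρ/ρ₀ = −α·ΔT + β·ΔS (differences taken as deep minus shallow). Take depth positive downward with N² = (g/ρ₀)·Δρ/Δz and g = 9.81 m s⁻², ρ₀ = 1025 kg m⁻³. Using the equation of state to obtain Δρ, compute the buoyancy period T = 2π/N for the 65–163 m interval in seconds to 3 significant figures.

707 s

ΔT = -2.9 K, ΔS = +0.33 psu (deep − shallow).
Δρ/ρ₀ = −αΔT + βΔS = 5.51 × 10⁻⁴ + 2.376 × 10⁻⁴ = 7.886 × 10⁻⁴, so Δρ ≈ 0.8083 kg m⁻³.
N² = (g/ρ₀)·Δρ/Δz = g·(Δρ/ρ₀)/Δz = 9.81 × 7.886 × 10⁻⁴ / 98 = 7.8940 × 10⁻⁵ s⁻².
N = √(7.8940 × 10⁻⁵) = 8.8848 × 10⁻³ rad s⁻¹ → T = 2π/N = 707.18 s ≈ 707 s.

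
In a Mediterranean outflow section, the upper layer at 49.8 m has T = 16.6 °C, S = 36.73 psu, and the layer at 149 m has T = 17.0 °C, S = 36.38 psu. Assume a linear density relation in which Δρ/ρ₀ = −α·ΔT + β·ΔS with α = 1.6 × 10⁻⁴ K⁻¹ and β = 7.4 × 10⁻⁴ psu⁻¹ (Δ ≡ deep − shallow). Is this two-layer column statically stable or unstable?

unstable

ΔT = 17.0 − 16.6 = +0.4 K and ΔS = 36.38 − 36.73 = -0.35 psu (deep − shallow).
−αΔT = -6.40 × 10⁻⁵; βΔS = -2.59 × 10⁻⁴; sum Δρ/ρ₀ = -3.23 × 10⁻⁴.
Δρ/ρ₀ < 0, so Δρ < 0: deeper water is lighter → statically unstable; the column would overturn.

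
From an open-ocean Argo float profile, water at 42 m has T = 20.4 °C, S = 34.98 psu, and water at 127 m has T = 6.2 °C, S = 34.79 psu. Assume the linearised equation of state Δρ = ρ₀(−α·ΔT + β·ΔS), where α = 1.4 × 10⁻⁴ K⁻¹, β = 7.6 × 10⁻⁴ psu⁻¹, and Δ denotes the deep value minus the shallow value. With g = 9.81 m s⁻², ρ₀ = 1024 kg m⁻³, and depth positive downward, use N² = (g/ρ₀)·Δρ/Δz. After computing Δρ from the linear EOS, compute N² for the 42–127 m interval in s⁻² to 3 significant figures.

ΔT = -14.2 K, ΔS = -0.19 psu (deep − shallow).
Δρ/ρ₀ = −αΔT + βΔS = 1.988 × 10⁻³ − 1.444 × 10⁻⁴ = 1.8436 × 10⁻³, so Δρ ≈ 1.888 kg m⁻³.
N² = (g/ρ₀)·Δρ/Δz = g·(Δρ/ρ₀)/Δz = 9.81 × 1.8436 × 10⁻³ / 85 = 2.1277 × 10⁻⁴ s⁻² ≈ 2.13 × 10⁻⁴ s⁻².

2.13 × 10⁻⁴ s⁻²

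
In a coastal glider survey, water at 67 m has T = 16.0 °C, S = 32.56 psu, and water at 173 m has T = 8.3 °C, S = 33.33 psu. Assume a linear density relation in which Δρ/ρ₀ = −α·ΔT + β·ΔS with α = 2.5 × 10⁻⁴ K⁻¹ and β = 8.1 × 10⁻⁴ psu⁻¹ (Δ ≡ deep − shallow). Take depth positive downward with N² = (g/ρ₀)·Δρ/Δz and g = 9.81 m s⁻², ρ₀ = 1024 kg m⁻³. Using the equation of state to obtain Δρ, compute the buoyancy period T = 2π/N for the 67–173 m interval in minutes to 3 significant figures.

6.82 min

ΔT = -7.7 K, ΔS = +0.77 psu (deep − shallow).
Δρ/ρ₀ = −αΔT + βΔS = 1.925 × 10⁻³ + 6.237 × 10⁻⁴ = 2.5487 × 10⁻³, so Δρ ≈ 2.610 kg m⁻³.
N² = (g/ρ₀)·Δρ/Δz = g·(Δρ/ρ₀)/Δz = 9.81 × 2.5487 × 10⁻³ / 106 = 2.3587 × 10⁻⁴ s⁻².
N = √(2.3587 × 10⁻⁴) = 0.015358 rad s⁻¹ → T = 2π/N = 409.11 s = 6.8185 min ≈ 6.82 min.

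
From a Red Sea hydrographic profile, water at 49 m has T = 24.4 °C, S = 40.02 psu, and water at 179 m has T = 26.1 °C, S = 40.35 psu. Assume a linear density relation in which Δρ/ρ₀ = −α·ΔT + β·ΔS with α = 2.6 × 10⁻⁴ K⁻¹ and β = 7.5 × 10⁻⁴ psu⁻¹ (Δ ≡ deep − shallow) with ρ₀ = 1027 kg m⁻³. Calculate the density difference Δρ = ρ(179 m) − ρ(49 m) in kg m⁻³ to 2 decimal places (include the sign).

-0.20 kg m⁻³

ΔT = +1.7 K, ΔS = +0.33 psu (deep − shallow).
Δρ/ρ₀ = −(2.6 × 10⁻⁴)(+1.7) + (7.5 × 10⁻⁴)(+0.33) = -1.945 × 10⁻⁴.
Δρ = 1027 × (-1.945 × 10⁻⁴) = -0.20 kg m⁻³.
Negative Δρ: lighter below, statically unstable.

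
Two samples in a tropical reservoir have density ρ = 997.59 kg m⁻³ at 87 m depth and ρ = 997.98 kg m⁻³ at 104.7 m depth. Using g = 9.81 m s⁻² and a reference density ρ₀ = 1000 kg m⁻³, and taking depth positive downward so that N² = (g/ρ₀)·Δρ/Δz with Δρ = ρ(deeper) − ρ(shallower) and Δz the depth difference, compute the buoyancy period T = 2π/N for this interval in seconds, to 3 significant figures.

Δρ = 997.98 − 997.59 = 0.39 kg m⁻³ over Δz = 104.7 − 87 = 17.7 m.
N² = (9.81/1000) × (0.39/17.7) = 2.1615 × 10⁻⁴ s⁻².
N = √(2.1615 × 10⁻⁴) = 0.014702 rad s⁻¹, so T = 2π/N = 427.37 s ≈ 427 s.

427 s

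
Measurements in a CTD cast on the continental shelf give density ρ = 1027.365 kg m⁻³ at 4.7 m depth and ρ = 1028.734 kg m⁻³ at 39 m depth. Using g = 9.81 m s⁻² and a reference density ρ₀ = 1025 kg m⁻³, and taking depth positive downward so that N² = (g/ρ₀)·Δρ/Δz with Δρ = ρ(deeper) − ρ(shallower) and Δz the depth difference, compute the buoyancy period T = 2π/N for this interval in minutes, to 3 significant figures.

5.36 min

Δρ = 1028.734 − 1027.365 = 1.369 kg m⁻³ over Δz = 39 − 4.7 = 34.3 m.
N² = (9.81/1025) × (1.369/34.3) = 3.8199 × 10⁻⁴ s⁻².
N = √(3.8199 × 10⁻⁴) = 0.019545 rad s⁻¹, so T = 2π/N = 321.47 s = 5.3578 min ≈ 5.36 min.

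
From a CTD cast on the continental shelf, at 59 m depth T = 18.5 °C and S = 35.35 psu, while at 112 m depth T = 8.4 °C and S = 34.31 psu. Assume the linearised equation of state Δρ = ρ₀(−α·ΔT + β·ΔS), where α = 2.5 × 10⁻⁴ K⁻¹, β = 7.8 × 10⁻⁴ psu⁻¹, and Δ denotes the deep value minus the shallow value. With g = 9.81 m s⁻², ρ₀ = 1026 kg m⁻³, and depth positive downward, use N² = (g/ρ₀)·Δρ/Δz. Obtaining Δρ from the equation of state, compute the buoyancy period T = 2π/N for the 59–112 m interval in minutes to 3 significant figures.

ΔT = -10.1 K, ΔS = -1.04 psu (deep − shallow).
Δρ/ρ₀ = −αΔT + βΔS = 2.525 × 10⁻³ − 8.112 × 10⁻⁴ = 1.7138 × 10⁻³, so Δρ ≈ 1.758 kg m⁻³.
N² = (g/ρ₀)·Δρ/Δz = g·(Δρ/ρ₀)/Δz = 9.81 × 1.7138 × 10⁻³ / 53 = 3.1721 × 10⁻⁴ s⁻².
N = √(3.1721 × 10⁻⁴) = 0.017810 rad s⁻¹ → T = 2π/N = 352.79 s = 5.8798 min ≈ 5.88 min.

5.88 min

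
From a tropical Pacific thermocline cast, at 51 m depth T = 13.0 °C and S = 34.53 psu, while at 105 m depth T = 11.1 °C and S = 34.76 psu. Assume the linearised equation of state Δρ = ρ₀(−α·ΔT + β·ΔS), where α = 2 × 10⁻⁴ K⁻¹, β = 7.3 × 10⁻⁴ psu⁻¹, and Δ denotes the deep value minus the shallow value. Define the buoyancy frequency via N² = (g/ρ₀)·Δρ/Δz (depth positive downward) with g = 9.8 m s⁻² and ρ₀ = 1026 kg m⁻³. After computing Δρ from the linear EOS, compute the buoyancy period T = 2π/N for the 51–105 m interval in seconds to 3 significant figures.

630 s

ΔT = -1.9 K, ΔS = +0.23 psu (deep − shallow).
Δρ/ρ₀ = −αΔT + βΔS = 3.80 × 10⁻⁴ + 1.679 × 10⁻⁴ = 5.479 × 10⁻⁴, so Δρ ≈ 0.5621 kg m⁻³.
N² = (g/ρ₀)·Δρ/Δz = g·(Δρ/ρ₀)/Δz = 9.8 × 5.479 × 10⁻⁴ / 54 = 9.9434 × 10⁻⁵ s⁻².
N = √(9.9434 × 10⁻⁵) = 9.9717 × 10⁻³ rad s⁻¹ → T = 2π/N = 630.10 s ≈ 630 s.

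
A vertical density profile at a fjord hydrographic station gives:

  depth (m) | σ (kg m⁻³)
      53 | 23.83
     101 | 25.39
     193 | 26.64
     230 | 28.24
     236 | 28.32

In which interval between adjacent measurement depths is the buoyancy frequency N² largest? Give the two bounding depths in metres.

Compute the density gradient over each adjacent pair:
  53–101 m: Δρ/Δz = 1.56/48 = 0.033 kg m⁻⁴
  101–193 m: Δρ/Δz = 1.25/92 = 0.014 kg m⁻⁴
  193–230 m: Δρ/Δz = 1.60/37 = 0.043 kg m⁻⁴
  230–236 m: Δρ/Δz = 0.08/6 = 0.013 kg m⁻⁴
The largest gradient is in the 193–230 m interval — the pycnocline.

193–230 m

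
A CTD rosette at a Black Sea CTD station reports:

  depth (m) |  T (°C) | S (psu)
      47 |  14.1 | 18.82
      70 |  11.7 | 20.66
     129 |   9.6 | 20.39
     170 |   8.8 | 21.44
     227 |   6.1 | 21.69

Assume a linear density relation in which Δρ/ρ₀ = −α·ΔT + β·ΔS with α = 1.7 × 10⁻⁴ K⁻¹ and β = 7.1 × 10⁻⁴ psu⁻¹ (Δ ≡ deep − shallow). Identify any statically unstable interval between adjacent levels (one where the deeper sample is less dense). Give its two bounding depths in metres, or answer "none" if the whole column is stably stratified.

Evaluate Δρ/ρ₀ = −αΔT + βΔS across each adjacent pair:
  47–70 m: −αΔT+βΔS = −(1.7 × 10⁻⁴)(-2.4)+(7.1 × 10⁻⁴)(+1.84) = 1.7 × 10⁻³ → stable
  70–129 m: −αΔT+βΔS = −(1.7 × 10⁻⁴)(-2.1)+(7.1 × 10⁻⁴)(-0.27) = 1.7 × 10⁻⁴ → stable
  129–170 m: −αΔT+βΔS = −(1.7 × 10⁻⁴)(-0.8)+(7.1 × 10⁻⁴)(+1.05) = 8.8 × 10⁻⁴ → stable
  170–227 m: −αΔT+βΔS = −(1.7 × 10⁻⁴)(-2.7)+(7.1 × 10⁻⁴)(+0.25) = 6.4 × 10⁻⁴ → stable
Every interval has Δρ > 0: the column is stably stratified throughout.

none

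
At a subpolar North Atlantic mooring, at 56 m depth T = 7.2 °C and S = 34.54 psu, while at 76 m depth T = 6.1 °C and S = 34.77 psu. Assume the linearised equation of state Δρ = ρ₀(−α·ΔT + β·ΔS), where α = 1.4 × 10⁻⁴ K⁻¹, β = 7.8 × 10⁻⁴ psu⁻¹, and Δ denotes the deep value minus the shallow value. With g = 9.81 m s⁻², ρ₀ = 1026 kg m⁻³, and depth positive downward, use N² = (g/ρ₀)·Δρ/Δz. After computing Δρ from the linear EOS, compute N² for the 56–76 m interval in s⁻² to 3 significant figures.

ΔT = -1.1 K, ΔS = +0.23 psu (deep − shallow).
Δρ/ρ₀ = −αΔT + βΔS = 1.54 × 10⁻⁴ + 1.794 × 10⁻⁴ = 3.334 × 10⁻⁴, so Δρ ≈ 0.3421 kg m⁻³.
N² = (g/ρ₀)·Δρ/Δz = g·(Δρ/ρ₀)/Δz = 9.81 × 3.334 × 10⁻⁴ / 20 = 1.6353 × 10⁻⁴ s⁻² ≈ 1.64 × 10⁻⁴ s⁻².

1.64 × 10⁻⁴ s⁻²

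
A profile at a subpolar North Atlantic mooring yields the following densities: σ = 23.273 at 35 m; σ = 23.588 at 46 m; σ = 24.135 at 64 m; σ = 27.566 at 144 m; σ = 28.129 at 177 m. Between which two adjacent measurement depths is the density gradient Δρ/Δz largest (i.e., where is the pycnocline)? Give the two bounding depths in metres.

64–144 m

Compute the density gradient over each adjacent pair:
  35–46 m: Δρ/Δz = 0.315/11 = 0.029 kg m⁻⁴
  46–64 m: Δρ/Δz = 0.547/18 = 0.030 kg m⁻⁴
  64–144 m: Δρ/Δz = 3.431/80 = 0.043 kg m⁻⁴
  144–177 m: Δρ/Δz = 0.563/33 = 0.017 kg m⁻⁴
The largest gradient is in the 64–144 m interval — the pycnocline.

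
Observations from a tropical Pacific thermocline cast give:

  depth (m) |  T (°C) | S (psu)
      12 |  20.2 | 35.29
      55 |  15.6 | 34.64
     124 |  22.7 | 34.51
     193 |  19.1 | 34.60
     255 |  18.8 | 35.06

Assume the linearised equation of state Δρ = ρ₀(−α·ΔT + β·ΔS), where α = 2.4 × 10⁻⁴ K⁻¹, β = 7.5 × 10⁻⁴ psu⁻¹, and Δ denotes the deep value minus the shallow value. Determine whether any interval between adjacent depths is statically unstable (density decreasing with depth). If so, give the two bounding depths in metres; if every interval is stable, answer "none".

55–124 m

Evaluate Δρ/ρ₀ = −αΔT + βΔS across each adjacent pair:
  12–55 m: −αΔT+βΔS = −(2.4 × 10⁻⁴)(-4.6)+(7.5 × 10⁻⁴)(-0.65) = 6.2 × 10⁻⁴ → stable
  55–124 m: −αΔT+βΔS = −(2.4 × 10⁻⁴)(+7.1)+(7.5 × 10⁻⁴)(-0.13) = -1.8 × 10⁻³ → UNSTABLE
  124–193 m: −αΔT+βΔS = −(2.4 × 10⁻⁴)(-3.6)+(7.5 × 10⁻⁴)(+0.09) = 9.3 × 10⁻⁴ → stable
  193–255 m: −αΔT+βΔS = −(2.4 × 10⁻⁴)(-0.3)+(7.5 × 10⁻⁴)(+0.46) = 4.2 × 10⁻⁴ → stable
The 55–124 m interval has Δρ < 0: lighter water underlies denser water.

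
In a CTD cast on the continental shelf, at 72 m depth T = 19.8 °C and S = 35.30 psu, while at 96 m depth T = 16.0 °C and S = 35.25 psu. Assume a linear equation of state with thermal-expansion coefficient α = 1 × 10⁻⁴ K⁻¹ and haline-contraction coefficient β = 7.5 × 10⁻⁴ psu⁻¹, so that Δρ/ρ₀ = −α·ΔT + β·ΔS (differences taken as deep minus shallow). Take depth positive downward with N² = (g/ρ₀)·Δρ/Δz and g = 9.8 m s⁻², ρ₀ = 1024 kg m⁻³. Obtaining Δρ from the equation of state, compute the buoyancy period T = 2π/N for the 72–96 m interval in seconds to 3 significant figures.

ΔT = -3.8 K, ΔS = -0.05 psu (deep − shallow).
Δρ/ρ₀ = −αΔT + βΔS = 3.80 × 10⁻⁴ − 3.75 × 10⁻⁵ = 3.425 × 10⁻⁴, so Δρ ≈ 0.3507 kg m⁻³.
N² = (g/ρ₀)·Δρ/Δz = g·(Δρ/ρ₀)/Δz = 9.8 × 3.425 × 10⁻⁴ / 24 = 1.3985 × 10⁻⁴ s⁻².
N = √(1.3985 × 10⁻⁴) = 0.011826 rad s⁻¹ → T = 2π/N = 531.30 s ≈ 531 s.

531 s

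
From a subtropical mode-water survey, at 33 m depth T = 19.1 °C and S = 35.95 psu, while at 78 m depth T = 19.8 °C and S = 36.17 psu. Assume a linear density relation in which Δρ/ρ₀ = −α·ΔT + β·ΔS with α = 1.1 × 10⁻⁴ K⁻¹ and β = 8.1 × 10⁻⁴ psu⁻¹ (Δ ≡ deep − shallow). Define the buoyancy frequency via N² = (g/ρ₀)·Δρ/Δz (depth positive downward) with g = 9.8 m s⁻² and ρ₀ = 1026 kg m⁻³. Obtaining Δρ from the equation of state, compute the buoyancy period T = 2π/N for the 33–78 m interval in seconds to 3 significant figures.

1.34 × 10³ s

ΔT = +0.7 K, ΔS = +0.22 psu (deep − shallow).
Δρ/ρ₀ = −αΔT + βΔS = -7.70 × 10⁻⁵ + 1.782 × 10⁻⁴ = 1.012 × 10⁻⁴, so Δρ ≈ 0.1038 kg m⁻³.
N² = (g/ρ₀)·Δρ/Δz = g·(Δρ/ρ₀)/Δz = 9.8 × 1.012 × 10⁻⁴ / 45 = 2.2039 × 10⁻⁵ s⁻².
N = √(2.2039 × 10⁻⁵) = 4.6946 × 10⁻³ rad s⁻¹ → T = 2π/N = 1.3384 × 10³ s ≈ 1.34 × 10³ s.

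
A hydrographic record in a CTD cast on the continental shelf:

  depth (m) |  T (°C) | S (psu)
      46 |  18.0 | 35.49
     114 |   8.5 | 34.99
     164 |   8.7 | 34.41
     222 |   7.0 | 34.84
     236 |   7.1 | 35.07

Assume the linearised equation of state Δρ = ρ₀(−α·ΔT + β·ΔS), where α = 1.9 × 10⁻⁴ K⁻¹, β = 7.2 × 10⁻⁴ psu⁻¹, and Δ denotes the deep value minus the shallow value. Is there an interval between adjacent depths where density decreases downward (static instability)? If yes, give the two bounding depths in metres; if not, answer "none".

114–164 m

Evaluate Δρ/ρ₀ = −αΔT + βΔS across each adjacent pair:
  46–114 m: −αΔT+βΔS = −(1.9 × 10⁻⁴)(-9.5)+(7.2 × 10⁻⁴)(-0.50) = 1.4 × 10⁻³ → stable
  114–164 m: −αΔT+βΔS = −(1.9 × 10⁻⁴)(+0.2)+(7.2 × 10⁻⁴)(-0.58) = -4.6 × 10⁻⁴ → UNSTABLE
  164–222 m: −αΔT+βΔS = −(1.9 × 10⁻⁴)(-1.7)+(7.2 × 10⁻⁴)(+0.43) = 6.3 × 10⁻⁴ → stable
  222–236 m: −αΔT+βΔS = −(1.9 × 10⁻⁴)(+0.1)+(7.2 × 10⁻⁴)(+0.23) = 1.5 × 10⁻⁴ → stable
The 114–164 m interval has Δρ < 0: lighter water underlies denser water.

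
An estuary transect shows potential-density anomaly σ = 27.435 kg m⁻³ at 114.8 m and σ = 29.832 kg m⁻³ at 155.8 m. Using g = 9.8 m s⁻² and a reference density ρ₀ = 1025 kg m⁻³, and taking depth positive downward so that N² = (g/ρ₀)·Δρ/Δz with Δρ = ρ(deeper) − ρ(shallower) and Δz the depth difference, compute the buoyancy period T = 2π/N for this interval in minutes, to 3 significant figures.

4.43 min

Δρ = 1029.832 − 1027.435 = 2.397 kg m⁻³ over Δz = 155.8 − 114.8 = 41 m.
N² = (9.8/1025) × (2.397/41) = 5.5897 × 10⁻⁴ s⁻².
N = √(5.5897 × 10⁻⁴) = 0.023643 rad s⁻¹, so T = 2π/N = 265.75 s = 4.4292 min ≈ 4.43 min.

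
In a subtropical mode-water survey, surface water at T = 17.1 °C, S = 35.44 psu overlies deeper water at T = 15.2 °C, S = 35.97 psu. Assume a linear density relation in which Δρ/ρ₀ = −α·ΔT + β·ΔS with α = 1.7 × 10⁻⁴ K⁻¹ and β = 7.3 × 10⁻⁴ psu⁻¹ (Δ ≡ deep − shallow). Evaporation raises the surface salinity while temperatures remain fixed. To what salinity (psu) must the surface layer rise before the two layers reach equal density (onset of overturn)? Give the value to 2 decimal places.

Neutral buoyancy requires −α(T_deep − T_surf) + β(S_deep − S_surf′) = 0.
S_surf′ = S_deep − (α/β)·ΔT = 35.97 − (1.7 × 10⁻⁴/7.3 × 10⁻⁴)·(-1.9) = 36.4125 psu.
Increase required: 36.4125 − 35.44 = 0.9725 psu.

36.41 psu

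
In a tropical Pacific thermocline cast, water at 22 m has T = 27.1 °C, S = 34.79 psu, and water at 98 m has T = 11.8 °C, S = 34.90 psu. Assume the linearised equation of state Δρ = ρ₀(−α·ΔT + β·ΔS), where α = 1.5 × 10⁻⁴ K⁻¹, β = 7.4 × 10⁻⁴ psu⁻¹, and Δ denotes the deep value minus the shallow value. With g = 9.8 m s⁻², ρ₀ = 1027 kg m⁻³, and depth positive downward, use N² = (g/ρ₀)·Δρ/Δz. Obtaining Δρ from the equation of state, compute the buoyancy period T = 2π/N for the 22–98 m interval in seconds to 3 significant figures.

359 s

ΔT = -15.3 K, ΔS = +0.11 psu (deep − shallow).
Δρ/ρ₀ = −αΔT + βΔS = 2.295 × 10⁻³ + 8.14 × 10⁻⁵ = 2.3764 × 10⁻³, so Δρ ≈ 2.441 kg m⁻³.
N² = (g/ρ₀)·Δρ/Δz = g·(Δρ/ρ₀)/Δz = 9.8 × 2.3764 × 10⁻³ / 76 = 3.0643 × 10⁻⁴ s⁻².
N = √(3.0643 × 10⁻⁴) = 0.017505 rad s⁻¹ → T = 2π/N = 358.94 s ≈ 359 s.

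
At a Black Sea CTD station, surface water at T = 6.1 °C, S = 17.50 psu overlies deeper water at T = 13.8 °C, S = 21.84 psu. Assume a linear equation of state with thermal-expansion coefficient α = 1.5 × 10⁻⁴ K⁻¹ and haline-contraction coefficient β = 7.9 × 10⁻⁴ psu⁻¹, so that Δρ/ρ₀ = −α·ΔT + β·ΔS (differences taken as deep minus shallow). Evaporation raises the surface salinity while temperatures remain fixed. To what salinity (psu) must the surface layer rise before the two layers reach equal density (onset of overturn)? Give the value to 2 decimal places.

Neutral buoyancy requires −α(T_deep − T_surf) + β(S_deep − S_surf′) = 0.
S_surf′ = S_deep − (α/β)·ΔT = 21.84 − (1.5 × 10⁻⁴/7.9 × 10⁻⁴)·(+7.7) = 20.3780 psu.
Increase required: 20.3780 − 17.50 = 2.8780 psu.

20.38 psu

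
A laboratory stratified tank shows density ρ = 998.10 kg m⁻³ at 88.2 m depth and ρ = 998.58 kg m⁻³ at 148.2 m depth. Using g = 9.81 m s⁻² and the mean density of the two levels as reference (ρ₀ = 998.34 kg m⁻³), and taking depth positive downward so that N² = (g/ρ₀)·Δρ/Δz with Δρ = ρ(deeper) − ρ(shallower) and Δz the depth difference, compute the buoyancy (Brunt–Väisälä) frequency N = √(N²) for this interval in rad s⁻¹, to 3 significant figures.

8.87 × 10⁻³ rad s⁻¹

Δρ = 998.58 − 998.10 = 0.48 kg m⁻³ over Δz = 148.2 − 88.2 = 60 m.
N² = (9.81/998.34) × (0.48/60) = 7.8610 × 10⁻⁵ s⁻².
N = √(7.8610 × 10⁻⁵) = 8.8662 × 10⁻³ rad s⁻¹ ≈ 8.87 × 10⁻³ rad s⁻¹.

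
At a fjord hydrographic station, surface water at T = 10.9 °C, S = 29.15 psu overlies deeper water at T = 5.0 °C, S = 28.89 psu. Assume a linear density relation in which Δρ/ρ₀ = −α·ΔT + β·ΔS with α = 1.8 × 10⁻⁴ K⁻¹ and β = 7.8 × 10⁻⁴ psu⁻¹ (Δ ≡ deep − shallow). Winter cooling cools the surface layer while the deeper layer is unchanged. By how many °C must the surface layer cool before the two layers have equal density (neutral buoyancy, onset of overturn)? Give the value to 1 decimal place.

4.8 °C

Neutral buoyancy requires Δρ = 0, i.e. −α(T_deep − T_surf′) + β(S_deep − S_surf) = 0.
T_surf′ = T_deep − (β/α)·ΔS = 5.0 − (7.8 × 10⁻⁴/1.8 × 10⁻⁴)·(-0.26) = 6.127 °C.
Cooling required: 10.9 − (6.127) = 4.773 °C.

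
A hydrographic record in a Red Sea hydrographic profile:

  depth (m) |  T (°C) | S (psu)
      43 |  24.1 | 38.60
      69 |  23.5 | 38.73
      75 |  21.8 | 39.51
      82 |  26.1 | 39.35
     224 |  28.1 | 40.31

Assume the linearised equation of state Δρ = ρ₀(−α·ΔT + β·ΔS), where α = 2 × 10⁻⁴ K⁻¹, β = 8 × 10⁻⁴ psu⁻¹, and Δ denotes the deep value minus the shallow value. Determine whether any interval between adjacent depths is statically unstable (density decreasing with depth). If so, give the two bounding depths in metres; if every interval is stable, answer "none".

Evaluate Δρ/ρ₀ = −αΔT + βΔS across each adjacent pair:
  43–69 m: −αΔT+βΔS = −(2 × 10⁻⁴)(-0.6)+(8 × 10⁻⁴)(+0.13) = 2.2 × 10⁻⁴ → stable
  69–75 m: −αΔT+βΔS = −(2 × 10⁻⁴)(-1.7)+(8 × 10⁻⁴)(+0.78) = 9.6 × 10⁻⁴ → stable
  75–82 m: −αΔT+βΔS = −(2 × 10⁻⁴)(+4.3)+(8 × 10⁻⁴)(-0.16) = -9.9 × 10⁻⁴ → UNSTABLE
  82–224 m: −αΔT+βΔS = −(2 × 10⁻⁴)(+2.0)+(8 × 10⁻⁴)(+0.96) = 3.7 × 10⁻⁴ → stable
The 75–82 m interval has Δρ < 0: lighter water underlies denser water.

75–82 m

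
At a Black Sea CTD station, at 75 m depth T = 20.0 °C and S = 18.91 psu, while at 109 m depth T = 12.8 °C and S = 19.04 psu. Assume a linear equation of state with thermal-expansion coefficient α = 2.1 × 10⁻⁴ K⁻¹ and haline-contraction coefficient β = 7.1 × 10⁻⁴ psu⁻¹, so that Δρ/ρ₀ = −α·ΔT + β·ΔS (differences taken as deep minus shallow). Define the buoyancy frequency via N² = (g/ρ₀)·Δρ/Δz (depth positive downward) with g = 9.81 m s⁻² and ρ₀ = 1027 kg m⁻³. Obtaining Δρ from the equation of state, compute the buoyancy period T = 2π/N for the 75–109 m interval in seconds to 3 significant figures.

292 s

ΔT = -7.2 K, ΔS = +0.13 psu (deep − shallow).
Δρ/ρ₀ = −αΔT + βΔS = 1.512 × 10⁻³ + 9.23 × 10⁻⁵ = 1.6043 × 10⁻³, so Δρ ≈ 1.648 kg m⁻³.
N² = (g/ρ₀)·Δρ/Δz = g·(Δρ/ρ₀)/Δz = 9.81 × 1.6043 × 10⁻³ / 34 = 4.6289 × 10⁻⁴ s⁻².
N = √(4.6289 × 10⁻⁴) = 0.021515 rad s⁻¹ → T = 2π/N = 292.04 s ≈ 292 s.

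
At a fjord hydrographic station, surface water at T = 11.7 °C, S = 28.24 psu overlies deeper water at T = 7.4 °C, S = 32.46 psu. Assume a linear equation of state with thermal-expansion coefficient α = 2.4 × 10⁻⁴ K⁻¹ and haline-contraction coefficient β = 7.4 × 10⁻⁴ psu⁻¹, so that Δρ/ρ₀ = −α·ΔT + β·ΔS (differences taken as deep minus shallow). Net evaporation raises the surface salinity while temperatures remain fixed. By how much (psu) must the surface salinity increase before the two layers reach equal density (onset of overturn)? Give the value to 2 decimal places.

5.61 psu

Neutral buoyancy requires −α(T_deep − T_surf) + β(S_deep − S_surf′) = 0.
S_surf′ = S_deep − (α/β)·ΔT = 32.46 − (2.4 × 10⁻⁴/7.4 × 10⁻⁴)·(-4.3) = 33.8546 psu.
Increase required: 33.8546 − 28.24 = 5.6146 psu.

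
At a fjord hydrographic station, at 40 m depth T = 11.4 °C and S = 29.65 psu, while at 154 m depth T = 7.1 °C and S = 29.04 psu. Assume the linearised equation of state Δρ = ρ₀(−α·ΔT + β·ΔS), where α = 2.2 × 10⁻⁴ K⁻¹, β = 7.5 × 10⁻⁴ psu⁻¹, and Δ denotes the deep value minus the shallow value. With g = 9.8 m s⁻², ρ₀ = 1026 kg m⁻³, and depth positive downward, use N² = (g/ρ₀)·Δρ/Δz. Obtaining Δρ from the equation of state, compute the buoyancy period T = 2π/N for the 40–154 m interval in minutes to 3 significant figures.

16.2 min

ΔT = -4.3 K, ΔS = -0.61 psu (deep − shallow).
Δρ/ρ₀ = −αΔT + βΔS = 9.46 × 10⁻⁴ − 4.575 × 10⁻⁴ = 4.885 × 10⁻⁴, so Δρ ≈ 0.5012 kg m⁻³.
N² = (g/ρ₀)·Δρ/Δz = g·(Δρ/ρ₀)/Δz = 9.8 × 4.885 × 10⁻⁴ / 114 = 4.1994 × 10⁻⁵ s⁻².
N = √(4.1994 × 10⁻⁵) = 6.4803 × 10⁻³ rad s⁻¹ → T = 2π/N = 969.58 s = 16.160 min ≈ 16.2 min.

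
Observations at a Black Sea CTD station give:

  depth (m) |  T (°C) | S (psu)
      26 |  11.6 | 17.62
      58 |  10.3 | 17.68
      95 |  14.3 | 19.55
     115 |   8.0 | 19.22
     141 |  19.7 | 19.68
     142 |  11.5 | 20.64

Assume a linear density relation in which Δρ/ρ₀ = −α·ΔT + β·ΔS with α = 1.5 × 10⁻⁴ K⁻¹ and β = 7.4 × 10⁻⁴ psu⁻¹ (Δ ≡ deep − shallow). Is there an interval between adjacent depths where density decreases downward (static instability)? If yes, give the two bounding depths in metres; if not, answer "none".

115–141 m

Evaluate Δρ/ρ₀ = −αΔT + βΔS across each adjacent pair:
  26–58 m: −αΔT+βΔS = −(1.5 × 10⁻⁴)(-1.3)+(7.4 × 10⁻⁴)(+0.06) = 2.4 × 10⁻⁴ → stable
  58–95 m: −αΔT+βΔS = −(1.5 × 10⁻⁴)(+4.0)+(7.4 × 10⁻⁴)(+1.87) = 7.8 × 10⁻⁴ → stable
  95–115 m: −αΔT+βΔS = −(1.5 × 10⁻⁴)(-6.3)+(7.4 × 10⁻⁴)(-0.33) = 7.0 × 10⁻⁴ → stable
  115–141 m: −αΔT+βΔS = −(1.5 × 10⁻⁴)(+11.7)+(7.4 × 10⁻⁴)(+0.46) = -1.4 × 10⁻³ → UNSTABLE
  141–142 m: −αΔT+βΔS = −(1.5 × 10⁻⁴)(-8.2)+(7.4 × 10⁻⁴)(+0.96) = 1.9 × 10⁻³ → stable
The 115–141 m interval has Δρ < 0: lighter water underlies denser water.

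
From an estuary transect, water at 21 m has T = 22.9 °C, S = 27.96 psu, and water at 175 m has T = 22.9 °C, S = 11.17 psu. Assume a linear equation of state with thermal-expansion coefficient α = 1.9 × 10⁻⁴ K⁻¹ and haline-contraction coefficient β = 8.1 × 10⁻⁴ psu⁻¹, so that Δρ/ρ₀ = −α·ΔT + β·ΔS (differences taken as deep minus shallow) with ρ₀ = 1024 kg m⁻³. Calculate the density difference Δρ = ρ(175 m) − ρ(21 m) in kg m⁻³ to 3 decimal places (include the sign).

-13.926 kg m⁻³

ΔT = +0.0 K, ΔS = -16.79 psu (deep − shallow).
Δρ/ρ₀ = −(1.9 × 10⁻⁴)(+0.0) + (8.1 × 10⁻⁴)(-16.79) = -0.0135999.
Δρ = 1024 × (-0.0135999) = -13.926 kg m⁻³.
Negative Δρ: lighter below, statically unstable.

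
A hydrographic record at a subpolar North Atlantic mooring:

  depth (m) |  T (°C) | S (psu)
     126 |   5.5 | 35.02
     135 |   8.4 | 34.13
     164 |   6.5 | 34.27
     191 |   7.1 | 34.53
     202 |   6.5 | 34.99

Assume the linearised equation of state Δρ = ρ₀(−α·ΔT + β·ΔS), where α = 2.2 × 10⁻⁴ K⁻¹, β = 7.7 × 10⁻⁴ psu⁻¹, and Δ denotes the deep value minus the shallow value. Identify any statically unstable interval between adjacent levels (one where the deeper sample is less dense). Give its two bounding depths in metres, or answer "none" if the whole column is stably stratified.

126–135 m

Evaluate Δρ/ρ₀ = −αΔT + βΔS across each adjacent pair:
  126–135 m: −αΔT+βΔS = −(2.2 × 10⁻⁴)(+2.9)+(7.7 × 10⁻⁴)(-0.89) = -1.3 × 10⁻³ → UNSTABLE
  135–164 m: −αΔT+βΔS = −(2.2 × 10⁻⁴)(-1.9)+(7.7 × 10⁻⁴)(+0.14) = 5.3 × 10⁻⁴ → stable
  164–191 m: −αΔT+βΔS = −(2.2 × 10⁻⁴)(+0.6)+(7.7 × 10⁻⁴)(+0.26) = 6.8 × 10⁻⁵ → stable
  191–202 m: −αΔT+βΔS = −(2.2 × 10⁻⁴)(-0.6)+(7.7 × 10⁻⁴)(+0.46) = 4.9 × 10⁻⁴ → stable
The 126–135 m interval has Δρ < 0: lighter water underlies denser water.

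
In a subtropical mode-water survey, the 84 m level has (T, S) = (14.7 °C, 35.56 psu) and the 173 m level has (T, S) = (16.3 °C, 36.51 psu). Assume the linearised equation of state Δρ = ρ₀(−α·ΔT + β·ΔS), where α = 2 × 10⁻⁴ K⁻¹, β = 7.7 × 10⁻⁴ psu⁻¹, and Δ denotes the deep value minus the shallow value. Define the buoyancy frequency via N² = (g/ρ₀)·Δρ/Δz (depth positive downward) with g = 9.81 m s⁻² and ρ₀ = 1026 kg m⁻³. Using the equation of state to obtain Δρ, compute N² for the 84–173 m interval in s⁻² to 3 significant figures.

4.54 × 10⁻⁵ s⁻²

ΔT = +1.6 K, ΔS = +0.95 psu (deep − shallow).
Δρ/ρ₀ = −αΔT + βΔS = -3.20 × 10⁻⁴ + 7.315 × 10⁻⁴ = 4.115 × 10⁻⁴, so Δρ ≈ 0.4222 kg m⁻³.
N² = (g/ρ₀)·Δρ/Δz = g·(Δρ/ρ₀)/Δz = 9.81 × 4.115 × 10⁻⁴ / 89 = 4.5357 × 10⁻⁵ s⁻² ≈ 4.54 × 10⁻⁵ s⁻².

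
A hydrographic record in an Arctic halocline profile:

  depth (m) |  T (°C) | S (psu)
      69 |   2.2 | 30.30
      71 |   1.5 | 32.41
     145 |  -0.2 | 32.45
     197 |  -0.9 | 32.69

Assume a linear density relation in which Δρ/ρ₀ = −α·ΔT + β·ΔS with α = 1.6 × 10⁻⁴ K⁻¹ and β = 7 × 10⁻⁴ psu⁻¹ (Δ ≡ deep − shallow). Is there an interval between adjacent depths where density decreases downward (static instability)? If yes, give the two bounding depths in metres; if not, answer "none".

Evaluate Δρ/ρ₀ = −αΔT + βΔS across each adjacent pair:
  69–71 m: −αΔT+βΔS = −(1.6 × 10⁻⁴)(-0.7)+(7 × 10⁻⁴)(+2.11) = 1.6 × 10⁻³ → stable
  71–145 m: −αΔT+βΔS = −(1.6 × 10⁻⁴)(-1.7)+(7 × 10⁻⁴)(+0.04) = 3.0 × 10⁻⁴ → stable
  145–197 m: −αΔT+βΔS = −(1.6 × 10⁻⁴)(-0.7)+(7 × 10⁻⁴)(+0.24) = 2.8 × 10⁻⁴ → stable
Every interval has Δρ > 0: the column is stably stratified throughout.

none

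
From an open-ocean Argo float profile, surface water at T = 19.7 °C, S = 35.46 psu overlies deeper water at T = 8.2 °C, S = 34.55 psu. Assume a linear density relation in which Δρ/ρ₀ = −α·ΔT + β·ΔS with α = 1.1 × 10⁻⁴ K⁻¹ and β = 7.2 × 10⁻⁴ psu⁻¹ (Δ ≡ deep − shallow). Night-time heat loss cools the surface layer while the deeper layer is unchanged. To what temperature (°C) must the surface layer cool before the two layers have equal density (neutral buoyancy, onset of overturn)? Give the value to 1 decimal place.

Neutral buoyancy requires Δρ = 0, i.e. −α(T_deep − T_surf′) + β(S_deep − S_surf) = 0.
T_surf′ = T_deep − (β/α)·ΔS = 8.2 − (7.2 × 10⁻⁴/1.1 × 10⁻⁴)·(-0.91) = 14.156 °C.
Cooling required: 19.7 − (14.156) = 5.544 °C.

14.2 °C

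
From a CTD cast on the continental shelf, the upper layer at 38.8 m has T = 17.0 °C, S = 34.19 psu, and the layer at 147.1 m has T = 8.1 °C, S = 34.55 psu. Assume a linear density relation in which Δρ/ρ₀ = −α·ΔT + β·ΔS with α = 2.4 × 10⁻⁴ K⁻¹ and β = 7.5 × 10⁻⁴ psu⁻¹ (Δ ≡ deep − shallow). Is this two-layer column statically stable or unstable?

stable

ΔT = 8.1 − 17.0 = -8.9 K and ΔS = 34.55 − 34.19 = +0.36 psu (deep − shallow).
−αΔT = 2.136 × 10⁻³; βΔS = 2.70 × 10⁻⁴; sum Δρ/ρ₀ = 2.406 × 10⁻³.
Δρ/ρ₀ > 0, so Δρ > 0: deeper water is denser → statically stable.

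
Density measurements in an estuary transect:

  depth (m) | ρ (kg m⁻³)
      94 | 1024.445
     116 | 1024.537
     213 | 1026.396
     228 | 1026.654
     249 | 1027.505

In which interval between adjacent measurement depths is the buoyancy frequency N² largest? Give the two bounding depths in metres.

Compute the density gradient over each adjacent pair:
  94–116 m: Δρ/Δz = 0.092/22 = 4.2 × 10⁻³ kg m⁻⁴
  116–213 m: Δρ/Δz = 1.859/97 = 0.019 kg m⁻⁴
  213–228 m: Δρ/Δz = 0.258/15 = 0.017 kg m⁻⁴
  228–249 m: Δρ/Δz = 0.851/21 = 0.041 kg m⁻⁴
The largest gradient is in the 228–249 m interval — the pycnocline.

228–249 m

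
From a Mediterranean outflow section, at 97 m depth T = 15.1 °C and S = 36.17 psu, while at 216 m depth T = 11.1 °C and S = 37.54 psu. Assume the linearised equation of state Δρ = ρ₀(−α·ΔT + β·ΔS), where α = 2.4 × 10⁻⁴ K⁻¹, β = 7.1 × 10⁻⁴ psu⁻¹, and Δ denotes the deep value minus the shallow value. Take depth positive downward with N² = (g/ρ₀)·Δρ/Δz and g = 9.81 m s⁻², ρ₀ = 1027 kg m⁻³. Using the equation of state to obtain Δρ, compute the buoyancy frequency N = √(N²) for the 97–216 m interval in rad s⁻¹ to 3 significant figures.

0.0126 rad s⁻¹

ΔT = -4.0 K, ΔS = +1.37 psu (deep − shallow).
Δρ/ρ₀ = −αΔT + βΔS = 9.60 × 10⁻⁴ + 9.727 × 10⁻⁴ = 1.9327 × 10⁻³, so Δρ ≈ 1.985 kg m⁻³.
N² = (g/ρ₀)·Δρ/Δz = g·(Δρ/ρ₀)/Δz = 9.81 × 1.9327 × 10⁻³ / 119 = 1.5933 × 10⁻⁴ s⁻².
N = √(1.5933 × 10⁻⁴) = 0.012623 rad s⁻¹ ≈ 0.0126 rad s⁻¹.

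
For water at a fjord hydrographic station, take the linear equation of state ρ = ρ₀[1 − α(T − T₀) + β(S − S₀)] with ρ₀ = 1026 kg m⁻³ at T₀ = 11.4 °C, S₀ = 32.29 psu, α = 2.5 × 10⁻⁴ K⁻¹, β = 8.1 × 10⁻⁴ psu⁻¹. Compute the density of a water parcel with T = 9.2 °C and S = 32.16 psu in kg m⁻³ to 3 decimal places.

T − T₀ = -2.2 K, S − S₀ = -0.13 psu.
Bracket = 1 − α·(-2.2) + β·(-0.13) = 1 + (4.447 × 10⁻⁴) = 1.0004447.
ρ = 1026 × 1.0004447 = 1026.456 kg m⁻³.

1026.456 kg m⁻³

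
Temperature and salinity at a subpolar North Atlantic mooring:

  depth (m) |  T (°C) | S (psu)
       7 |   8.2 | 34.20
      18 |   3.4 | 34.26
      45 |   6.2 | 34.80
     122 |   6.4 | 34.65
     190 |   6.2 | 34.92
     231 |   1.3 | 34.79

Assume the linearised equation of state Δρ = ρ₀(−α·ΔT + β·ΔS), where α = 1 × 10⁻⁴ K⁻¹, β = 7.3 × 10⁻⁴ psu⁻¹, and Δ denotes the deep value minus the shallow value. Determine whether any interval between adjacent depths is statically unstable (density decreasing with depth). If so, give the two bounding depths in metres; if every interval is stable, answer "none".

Evaluate Δρ/ρ₀ = −αΔT + βΔS across each adjacent pair:
  7–18 m: −αΔT+βΔS = −(1 × 10⁻⁴)(-4.8)+(7.3 × 10⁻⁴)(+0.06) = 5.2 × 10⁻⁴ → stable
  18–45 m: −αΔT+βΔS = −(1 × 10⁻⁴)(+2.8)+(7.3 × 10⁻⁴)(+0.54) = 1.1 × 10⁻⁴ → stable
  45–122 m: −αΔT+βΔS = −(1 × 10⁻⁴)(+0.2)+(7.3 × 10⁻⁴)(-0.15) = -1.3 × 10⁻⁴ → UNSTABLE
  122–190 m: −αΔT+βΔS = −(1 × 10⁻⁴)(-0.2)+(7.3 × 10⁻⁴)(+0.27) = 2.2 × 10⁻⁴ → stable
  190–231 m: −αΔT+βΔS = −(1 × 10⁻⁴)(-4.9)+(7.3 × 10⁻⁴)(-0.13) = 4.0 × 10⁻⁴ → stable
The 45–122 m interval has Δρ < 0: lighter water underlies denser water.

45–122 m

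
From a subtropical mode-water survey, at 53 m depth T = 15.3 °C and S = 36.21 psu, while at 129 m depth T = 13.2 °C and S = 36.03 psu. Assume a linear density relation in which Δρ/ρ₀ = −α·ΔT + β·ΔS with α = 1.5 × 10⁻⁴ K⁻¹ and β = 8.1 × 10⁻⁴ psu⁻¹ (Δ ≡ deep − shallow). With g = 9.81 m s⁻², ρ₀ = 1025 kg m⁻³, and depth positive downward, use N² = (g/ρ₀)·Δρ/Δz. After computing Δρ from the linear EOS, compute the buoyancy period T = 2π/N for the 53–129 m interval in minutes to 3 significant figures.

22.4 min

ΔT = -2.1 K, ΔS = -0.18 psu (deep − shallow).
Δρ/ρ₀ = −αΔT + βΔS = 3.15 × 10⁻⁴ − 1.458 × 10⁻⁴ = 1.692 × 10⁻⁴, so Δρ ≈ 0.1734 kg m⁻³.
N² = (g/ρ₀)·Δρ/Δz = g·(Δρ/ρ₀)/Δz = 9.81 × 1.692 × 10⁻⁴ / 76 = 2.1840 × 10⁻⁵ s⁻².
N = √(2.1840 × 10⁻⁵) = 4.6733 × 10⁻³ rad s⁻¹ → T = 2π/N = 1.3445 × 10³ s = 22.408 min ≈ 22.4 min.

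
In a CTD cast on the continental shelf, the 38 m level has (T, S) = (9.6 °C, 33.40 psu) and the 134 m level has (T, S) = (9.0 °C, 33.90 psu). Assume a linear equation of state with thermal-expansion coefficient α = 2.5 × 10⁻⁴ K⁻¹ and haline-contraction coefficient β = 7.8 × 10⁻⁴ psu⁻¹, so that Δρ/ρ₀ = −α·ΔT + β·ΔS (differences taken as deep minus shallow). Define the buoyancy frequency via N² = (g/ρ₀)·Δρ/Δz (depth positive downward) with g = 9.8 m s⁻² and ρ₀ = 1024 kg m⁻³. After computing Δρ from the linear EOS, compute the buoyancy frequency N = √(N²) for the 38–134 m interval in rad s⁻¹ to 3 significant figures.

7.42 × 10⁻³ rad s⁻¹

ΔT = -0.6 K, ΔS = +0.50 psu (deep − shallow).
Δρ/ρ₀ = −αΔT + βΔS = 1.50 × 10⁻⁴ + 3.90 × 10⁻⁴ = 5.40 × 10⁻⁴, so Δρ ≈ 0.5530 kg m⁻³.
N² = (g/ρ₀)·Δρ/Δz = g·(Δρ/ρ₀)/Δz = 9.8 × 5.40 × 10⁻⁴ / 96 = 5.5125 × 10⁻⁵ s⁻².
N = √(5.5125 × 10⁻⁵) = 7.4246 × 10⁻³ rad s⁻¹ ≈ 7.42 × 10⁻³ rad s⁻¹.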